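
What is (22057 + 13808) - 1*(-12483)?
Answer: 48348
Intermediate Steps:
(22057 + 13808) - 1*(-12483) = 35865 + 12483 = 48348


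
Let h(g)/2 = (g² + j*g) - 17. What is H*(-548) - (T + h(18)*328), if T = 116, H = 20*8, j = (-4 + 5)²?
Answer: -300996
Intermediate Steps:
j = 1 (j = 1² = 1)
H = 160
h(g) = -34 + 2*g + 2*g² (h(g) = 2*((g² + 1*g) - 17) = 2*((g² + g) - 17) = 2*((g + g²) - 17) = 2*(-17 + g + g²) = -34 + 2*g + 2*g²)
H*(-548) - (T + h(18)*328) = 160*(-548) - (116 + (-34 + 2*18 + 2*18²)*328) = -87680 - (116 + (-34 + 36 + 2*324)*328) = -87680 - (116 + (-34 + 36 + 648)*328) = -87680 - (116 + 650*328) = -87680 - (116 + 213200) = -87680 - 1*213316 = -87680 - 213316 = -300996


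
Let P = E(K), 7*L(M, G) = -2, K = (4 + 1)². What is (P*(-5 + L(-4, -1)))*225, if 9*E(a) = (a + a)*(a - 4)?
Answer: -138750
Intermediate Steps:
K = 25 (K = 5² = 25)
E(a) = 2*a*(-4 + a)/9 (E(a) = ((a + a)*(a - 4))/9 = ((2*a)*(-4 + a))/9 = (2*a*(-4 + a))/9 = 2*a*(-4 + a)/9)
L(M, G) = -2/7 (L(M, G) = (⅐)*(-2) = -2/7)
P = 350/3 (P = (2/9)*25*(-4 + 25) = (2/9)*25*21 = 350/3 ≈ 116.67)
(P*(-5 + L(-4, -1)))*225 = (350*(-5 - 2/7)/3)*225 = ((350/3)*(-37/7))*225 = -1850/3*225 = -138750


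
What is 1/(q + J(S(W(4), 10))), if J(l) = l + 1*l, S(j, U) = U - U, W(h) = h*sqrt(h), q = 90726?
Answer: 1/90726 ≈ 1.1022e-5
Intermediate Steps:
W(h) = h**(3/2)
S(j, U) = 0
J(l) = 2*l (J(l) = l + l = 2*l)
1/(q + J(S(W(4), 10))) = 1/(90726 + 2*0) = 1/(90726 + 0) = 1/90726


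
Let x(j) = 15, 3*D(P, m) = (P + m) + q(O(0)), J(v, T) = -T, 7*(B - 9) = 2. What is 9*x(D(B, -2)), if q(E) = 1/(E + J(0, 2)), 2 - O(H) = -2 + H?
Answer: 135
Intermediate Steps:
B = 65/7 (B = 9 + (⅐)*2 = 9 + 2/7 = 65/7 ≈ 9.2857)
O(H) = 4 - H (O(H) = 2 - (-2 + H) = 2 + (2 - H) = 4 - H)
q(E) = 1/(-2 + E) (q(E) = 1/(E - 1*2) = 1/(E - 2) = 1/(-2 + E))
D(P, m) = ⅙ + P/3 + m/3 (D(P, m) = ((P + m) + 1/(-2 + (4 - 1*0)))/3 = ((P + m) + 1/(-2 + (4 + 0)))/3 = ((P + m) + 1/(-2 + 4))/3 = ((P + m) + 1/2)/3 = ((P + m) + ½)/3 = (½ + P + m)/3 = ⅙ + P/3 + m/3)
9*x(D(B, -2)) = 9*15 = 135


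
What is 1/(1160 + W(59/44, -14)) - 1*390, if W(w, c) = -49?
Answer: -433289/1111 ≈ -390.00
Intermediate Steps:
1/(1160 + W(59/44, -14)) - 1*390 = 1/(1160 - 49) - 1*390 = 1/1111 - 390 = -433289/1111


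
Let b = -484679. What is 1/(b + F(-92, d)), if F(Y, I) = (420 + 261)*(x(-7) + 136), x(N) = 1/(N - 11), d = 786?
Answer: -6/2352605 ≈ -2.5504e-6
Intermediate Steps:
x(N) = 1/(-11 + N)
F(Y, I) = 555469/6 (F(Y, I) = (420 + 261)*(1/(-11 - 7) + 136) = 681*(1/(-18) + 136) = 681*(-1/18 + 136) = 681*(2447/18) = 555469/6)
1/(b + F(-92, d)) = 1/(-484679 + 555469/6) = 1/(-2352605/6) = -6/2352605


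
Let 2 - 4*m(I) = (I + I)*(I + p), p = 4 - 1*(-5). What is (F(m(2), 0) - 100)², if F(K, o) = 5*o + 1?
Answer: 9801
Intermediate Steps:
p = 9 (p = 4 + 5 = 9)
m(I) = ½ - I*(9 + I)/2 (m(I) = ½ - (I + I)*(I + 9)/4 = ½ - 2*I*(9 + I)/4 = ½ - I*(9 + I)/2)
F(K, o) = 1 + 5*o
(F(m(2), 0) - 100)² = ((1 + 5*0) - 100)² = ((1 + 0) - 100)² = (1 - 100)² = (-99)² = 9801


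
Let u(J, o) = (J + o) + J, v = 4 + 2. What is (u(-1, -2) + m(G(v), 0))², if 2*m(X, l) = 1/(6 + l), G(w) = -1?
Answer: 2209/144 ≈ 15.340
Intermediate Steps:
v = 6
u(J, o) = o + 2*J
m(X, l) = 1/(2*(6 + l))
(u(-1, -2) + m(G(v), 0))² = ((-2 + 2*(-1)) + 1/(2*(6 + 0)))² = ((-2 - 2) + (½)/6)² = (-4 + (½)*(⅙))² = (-4 + 1/12)² = (-47/12)² = 2209/144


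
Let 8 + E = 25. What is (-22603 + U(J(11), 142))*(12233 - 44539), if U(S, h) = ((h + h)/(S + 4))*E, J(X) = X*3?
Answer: 26861889798/37 ≈ 7.2600e+8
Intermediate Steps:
E = 17 (E = -8 + 25 = 17)
J(X) = 3*X
U(S, h) = 34*h/(4 + S) (U(S, h) = ((h + h)/(S + 4))*17 = ((2*h)/(4 + S))*17 = (2*h/(4 + S))*17 = 34*h/(4 + S))
(-22603 + U(J(11), 142))*(12233 - 44539) = (-22603 + 34*142/(4 + 3*11))*(12233 - 44539) = (-22603 + 34*142/(4 + 33))*(-32306) = (-22603 + 34*142/37)*(-32306) = (-22603 + 34*142*(1/37))*(-32306) = (-22603 + 4828/37)*(-32306) = -831483/37*(-32306) = 26861889798/37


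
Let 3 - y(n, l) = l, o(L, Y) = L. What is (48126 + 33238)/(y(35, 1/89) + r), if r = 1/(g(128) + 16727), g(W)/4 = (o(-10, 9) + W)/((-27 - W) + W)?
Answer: 3267006495172/120010165 ≈ 27223.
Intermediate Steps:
g(W) = 40/27 - 4*W/27 (g(W) = 4*((-10 + W)/((-27 - W) + W)) = 4*((-10 + W)/(-27)) = 4*((-10 + W)*(-1/27)) = 4*(10/27 - W/27) = 40/27 - 4*W/27)
r = 27/451157 (r = 1/((40/27 - 4/27*128) + 16727) = 1/((40/27 - 512/27) + 16727) = 1/(-472/27 + 16727) = 1/(451157/27) = 27/451157 ≈ 5.9846e-5)
y(n, l) = 3 - l
(48126 + 33238)/(y(35, 1/89) + r) = (48126 + 33238)/((3 - 1/89) + 27/451157) = 81364/((3 - 1*1/89) + 27/451157) = 81364/((3 - 1/89) + 27/451157) = 81364/(266/89 + 27/451157) = 81364/(120010165/40152973) = 81364*(40152973/120010165) = 3267006495172/120010165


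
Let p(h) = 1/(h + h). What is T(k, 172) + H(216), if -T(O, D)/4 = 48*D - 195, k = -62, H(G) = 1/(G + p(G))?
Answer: -3008783940/93313 ≈ -32244.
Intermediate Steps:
p(h) = 1/(2*h)
H(G) = 1/(G + 1/(2*G))
T(O, D) = 780 - 192*D (T(O, D) = -4*(48*D - 195) = -4*(-195 + 48*D) = 780 - 192*D)
T(k, 172) + H(216) = (780 - 192*172) + 2*216/(1 + 2*216²) = (780 - 33024) + 2*216/(1 + 2*46656) = -32244 + 2*216/(1 + 93312) = -32244 + 2*216/93313 = -32244 + 2*216*(1/93313) = -32244 + 432/93313 = -3008783940/93313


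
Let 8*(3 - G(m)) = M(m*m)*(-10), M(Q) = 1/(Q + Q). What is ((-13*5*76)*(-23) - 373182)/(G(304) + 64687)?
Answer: -191901454336/47827128325 ≈ -4.0124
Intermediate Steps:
M(Q) = 1/(2*Q)
G(m) = 3 + 5/(8*m²) (G(m) = 3 - 1/(2*((m*m)))*(-10)/8 = 3 - 1/(2*(m²))*(-10)/8 = 3 - 1/(2*m²)*(-10)/8 = 3 - (-5)/(8*m²) = 3 + 5/(8*m²))
((-13*5*76)*(-23) - 373182)/(G(304) + 64687) = ((-13*5*76)*(-23) - 373182)/((3 + (5/8)/304²) + 64687) = (-65*76*(-23) - 373182)/((3 + (5/8)*(1/92416)) + 64687) = (-4940*(-23) - 373182)/((3 + 5/739328) + 64687) = (113620 - 373182)/(2217989/739328 + 64687) = -259562/47827128325/739328 = -259562*739328/47827128325 = -191901454336/47827128325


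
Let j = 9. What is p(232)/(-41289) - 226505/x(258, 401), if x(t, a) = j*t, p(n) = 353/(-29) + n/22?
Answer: -994446470779/10194501834 ≈ -97.547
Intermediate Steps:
p(n) = -353/29 + n/22 (p(n) = 353*(-1/29) + n*(1/22) = -353/29 + n/22)
x(t, a) = 9*t
p(232)/(-41289) - 226505/x(258, 401) = (-353/29 + (1/22)*232)/(-41289) - 226505/(9*258) = (-353/29 + 116/11)*(-1/41289) - 226505/2322 = -519/319*(-1/41289) - 226505*1/2322 = 173/4390397 - 226505/2322 = -994446470779/10194501834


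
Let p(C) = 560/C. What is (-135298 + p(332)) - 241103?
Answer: -31241143/83 ≈ -3.7640e+5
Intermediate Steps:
(-135298 + p(332)) - 241103 = (-135298 + 560/332) - 241103 = (-135298 + 560*(1/332)) - 241103 = (-135298 + 140/83) - 241103 = -11229594/83 - 241103 = -31241143/83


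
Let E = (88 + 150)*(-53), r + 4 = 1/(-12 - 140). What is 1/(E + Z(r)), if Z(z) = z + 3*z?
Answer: -38/479941 ≈ -7.9176e-5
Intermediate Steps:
r = -609/152 (r = -4 + 1/(-12 - 140) = -4 + 1/(-152) = -4 - 1/152 = -609/152 ≈ -4.0066)
E = -12614 (E = 238*(-53) = -12614)
Z(z) = 4*z
1/(E + Z(r)) = 1/(-12614 + 4*(-609/152)) = 1/(-12614 - 609/38) = 1/(-479941/38) = -38/479941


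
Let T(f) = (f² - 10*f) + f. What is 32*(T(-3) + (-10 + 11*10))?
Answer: 4352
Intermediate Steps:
T(f) = f² - 9*f
32*(T(-3) + (-10 + 11*10)) = 32*(-3*(-9 - 3) + (-10 + 11*10)) = 32*(-3*(-12) + (-10 + 110)) = 32*(36 + 100) = 32*136 = 4352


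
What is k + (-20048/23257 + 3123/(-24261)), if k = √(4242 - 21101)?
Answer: -186338713/188079359 + I*√16859 ≈ -0.99075 + 129.84*I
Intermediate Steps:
k = I*√16859 (k = √(-16859) = I*√16859 ≈ 129.84*I)
k + (-20048/23257 + 3123/(-24261)) = I*√16859 + (-20048/23257 + 3123/(-24261)) = I*√16859 + (-20048*1/23257 + 3123*(-1/24261)) = I*√16859 + (-20048/23257 - 1041/8087) = I*√16859 - 186338713/188079359 = -186338713/188079359 + I*√16859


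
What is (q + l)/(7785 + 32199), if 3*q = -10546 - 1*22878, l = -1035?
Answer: -36529/119952 ≈ -0.30453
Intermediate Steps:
q = -33424/3 (q = (-10546 - 1*22878)/3 = (-10546 - 22878)/3 = (⅓)*(-33424) = -33424/3 ≈ -11141.)
(q + l)/(7785 + 32199) = (-33424/3 - 1035)/(7785 + 32199) = -36529/3/39984 = -36529/3*1/39984 = -36529/119952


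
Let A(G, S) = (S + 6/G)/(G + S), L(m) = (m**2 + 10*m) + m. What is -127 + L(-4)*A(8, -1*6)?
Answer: -107/2 ≈ -53.500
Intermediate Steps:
L(m) = m**2 + 11*m
A(G, S) = (S + 6/G)/(G + S)
-127 + L(-4)*A(8, -1*6) = -127 + (-4*(11 - 4))*((6 + 8*(-1*6))/(8*(8 - 1*6))) = -127 + (-4*7)*((6 + 8*(-6))/(8*(8 - 6))) = -127 - 7*(6 - 48)/(2*2) = -127 - 7*(-42)/(2*2) = -127 - 28*(-21/8) = -127 + 147/2 = -107/2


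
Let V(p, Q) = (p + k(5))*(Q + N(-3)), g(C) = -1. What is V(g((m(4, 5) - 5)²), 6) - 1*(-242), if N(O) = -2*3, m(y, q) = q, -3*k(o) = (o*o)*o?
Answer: 242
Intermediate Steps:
k(o) = -o³/3 (k(o) = -o*o*o/3 = -o²*o/3 = -o³/3)
N(O) = -6
V(p, Q) = (-6 + Q)*(-125/3 + p) (V(p, Q) = (p - ⅓*5³)*(Q - 6) = (p - ⅓*125)*(-6 + Q) = (p - 125/3)*(-6 + Q) = (-125/3 + p)*(-6 + Q) = (-6 + Q)*(-125/3 + p))
V(g((m(4, 5) - 5)²), 6) - 1*(-242) = (250 - 6*(-1) - 125/3*6 + 6*(-1)) - 1*(-242) = (250 + 6 - 250 - 6) + 242 = 0 + 242 = 242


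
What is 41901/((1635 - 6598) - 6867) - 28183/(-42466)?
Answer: -361490744/125593195 ≈ -2.8783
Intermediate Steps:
41901/((1635 - 6598) - 6867) - 28183/(-42466) = 41901/(-4963 - 6867) - 28183*(-1/42466) = 41901/(-11830) + 28183/42466 = 41901*(-1/11830) + 28183/42466 = -41901/11830 + 28183/42466 = -361490744/125593195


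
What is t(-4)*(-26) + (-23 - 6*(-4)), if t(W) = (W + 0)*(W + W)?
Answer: -831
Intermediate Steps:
t(W) = 2*W² (t(W) = W*(2*W) = 2*W²)
t(-4)*(-26) + (-23 - 6*(-4)) = (2*(-4)²)*(-26) + (-23 - 6*(-4)) = (2*16)*(-26) + (-23 + 24) = 32*(-26) + 1 = -832 + 1 = -831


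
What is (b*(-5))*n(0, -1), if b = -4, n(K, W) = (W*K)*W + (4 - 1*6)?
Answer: -40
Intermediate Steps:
n(K, W) = -2 + K*W² (n(K, W) = (K*W)*W + (4 - 6) = K*W² - 2 = -2 + K*W²)
(b*(-5))*n(0, -1) = (-4*(-5))*(-2 + 0*(-1)²) = 20*(-2 + 0*1) = 20*(-2 + 0) = 20*(-2) = -40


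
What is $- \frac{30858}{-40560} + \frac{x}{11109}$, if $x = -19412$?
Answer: $- \frac{3221371}{3265080} \approx -0.98661$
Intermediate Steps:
$- \frac{30858}{-40560} + \frac{x}{11109} = - \frac{30858}{-40560} - \frac{19412}{11109} = \left(-30858\right) \left(- \frac{1}{40560}\right) - \frac{844}{483} = \frac{5143}{6760} - \frac{844}{483} = - \frac{3221371}{3265080}$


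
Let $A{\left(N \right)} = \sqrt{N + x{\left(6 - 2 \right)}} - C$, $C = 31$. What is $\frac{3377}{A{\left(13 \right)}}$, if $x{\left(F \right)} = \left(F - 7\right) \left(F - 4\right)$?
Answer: $- \frac{104687}{948} - \frac{3377 \sqrt{13}}{948} \approx -123.27$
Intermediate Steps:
$x{\left(F \right)} = \left(-7 + F\right) \left(-4 + F\right)$
$A{\left(N \right)} = -31 + \sqrt{N}$ ($A{\left(N \right)} = \sqrt{N + \left(28 + \left(6 - 2\right)^{2} - 11 \left(6 - 2\right)\right)} - 31 = \sqrt{N + \left(28 + 4^{2} - 44\right)} - 31 = \sqrt{N + \left(28 + 16 - 44\right)} - 31 = \sqrt{N + 0} - 31 = \sqrt{N} - 31 = -31 + \sqrt{N}$)
$\frac{3377}{A{\left(13 \right)}} = \frac{3377}{-31 + \sqrt{13}}$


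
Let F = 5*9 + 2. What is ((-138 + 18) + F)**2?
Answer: 5329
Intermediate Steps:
F = 47 (F = 45 + 2 = 47)
((-138 + 18) + F)**2 = ((-138 + 18) + 47)**2 = (-120 + 47)**2 = (-73)**2 = 5329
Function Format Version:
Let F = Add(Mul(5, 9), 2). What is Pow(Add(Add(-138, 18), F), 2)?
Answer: 5329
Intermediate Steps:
F = 47 (F = Add(45, 2) = 47)
Pow(Add(Add(-138, 18), F), 2) = Pow(Add(Add(-138, 18), 47), 2) = Pow(Add(-120, 47), 2) = Pow(-73, 2) = 5329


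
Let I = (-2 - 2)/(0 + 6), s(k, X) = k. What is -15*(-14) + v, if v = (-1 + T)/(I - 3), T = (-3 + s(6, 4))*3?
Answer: 2286/11 ≈ 207.82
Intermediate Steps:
T = 9 (T = (-3 + 6)*3 = 3*3 = 9)
I = -⅔ (I = -4/6 = -4*⅙ = -⅔ ≈ -0.66667)
v = -24/11 (v = (-1 + 9)/(-⅔ - 3) = 8/(-11/3) = 8*(-3/11) = -24/11 ≈ -2.1818)
-15*(-14) + v = -15*(-14) - 24/11 = 210 - 24/11 = 2286/11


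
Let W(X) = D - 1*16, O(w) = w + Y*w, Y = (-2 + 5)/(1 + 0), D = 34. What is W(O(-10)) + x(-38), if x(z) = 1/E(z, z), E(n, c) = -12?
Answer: 215/12 ≈ 17.917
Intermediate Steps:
Y = 3 (Y = 3/1 = 3*1 = 3)
O(w) = 4*w (O(w) = w + 3*w = 4*w)
x(z) = -1/12 (x(z) = 1/(-12) = -1/12)
W(X) = 18 (W(X) = 34 - 1*16 = 34 - 16 = 18)
W(O(-10)) + x(-38) = 18 - 1/12 = 215/12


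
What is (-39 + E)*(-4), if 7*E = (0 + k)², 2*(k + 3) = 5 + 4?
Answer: 1083/7 ≈ 154.71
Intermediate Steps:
k = 3/2 (k = -3 + (5 + 4)/2 = -3 + (½)*9 = -3 + 9/2 = 3/2 ≈ 1.5000)
E = 9/28 (E = (0 + 3/2)²/7 = (3/2)²/7 = (⅐)*(9/4) = 9/28 ≈ 0.32143)
(-39 + E)*(-4) = (-39 + 9/28)*(-4) = -1083/28*(-4) = 1083/7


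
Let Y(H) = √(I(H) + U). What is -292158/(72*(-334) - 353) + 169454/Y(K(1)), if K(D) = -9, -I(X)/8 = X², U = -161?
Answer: 292158/24401 - 169454*I*√809/809 ≈ 11.973 - 5957.7*I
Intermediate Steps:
I(X) = -8*X²
Y(H) = √(-161 - 8*H²) (Y(H) = √(-8*H² - 161) = √(-161 - 8*H²))
-292158/(72*(-334) - 353) + 169454/Y(K(1)) = -292158/(72*(-334) - 353) + 169454/(√(-161 - 8*(-9)²)) = -292158/(-24048 - 353) + 169454/(√(-161 - 8*81)) = -292158/(-24401) + 169454/(√(-161 - 648)) = -292158*(-1/24401) + 169454/(√(-809)) = 292158/24401 + 169454/((I*√809)) = 292158/24401 + 169454*(-I*√809/809) = 292158/24401 - 169454*I*√809/809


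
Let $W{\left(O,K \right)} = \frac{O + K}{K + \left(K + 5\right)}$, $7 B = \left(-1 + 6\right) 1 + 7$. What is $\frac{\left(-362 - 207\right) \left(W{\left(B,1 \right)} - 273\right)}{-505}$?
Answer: $- \frac{7600702}{24745} \approx -307.16$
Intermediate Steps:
$B = \frac{12}{7}$ ($B = \frac{\left(-1 + 6\right) 1 + 7}{7} = \frac{5 \cdot 1 + 7}{7} = \frac{5 + 7}{7} = \frac{1}{7} \cdot 12 = \frac{12}{7} \approx 1.7143$)
$W{\left(O,K \right)} = \frac{K + O}{5 + 2 K}$ ($W{\left(O,K \right)} = \frac{K + O}{K + \left(5 + K\right)} = \frac{K + O}{5 + 2 K}$)
$\frac{\left(-362 - 207\right) \left(W{\left(B,1 \right)} - 273\right)}{-505} = \frac{\left(-362 - 207\right) \left(\frac{1 + \frac{12}{7}}{5 + 2 \cdot 1} - 273\right)}{-505} = - 569 \left(\frac{1}{5 + 2} \cdot \frac{19}{7} - 273\right) \left(- \frac{1}{505}\right) = - 569 \left(\frac{1}{7} \cdot \frac{19}{7} - 273\right) \left(- \frac{1}{505}\right) = - 569 \left(\frac{19}{49} - 273\right) \left(- \frac{1}{505}\right) = \left(-569\right) \left(- \frac{13358}{49}\right) \left(- \frac{1}{505}\right) = \frac{7600702}{49} \left(- \frac{1}{505}\right) = - \frac{7600702}{24745}$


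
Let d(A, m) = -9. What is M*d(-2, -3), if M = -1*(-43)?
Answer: -387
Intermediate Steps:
M = 43
M*d(-2, -3) = 43*(-9) = -387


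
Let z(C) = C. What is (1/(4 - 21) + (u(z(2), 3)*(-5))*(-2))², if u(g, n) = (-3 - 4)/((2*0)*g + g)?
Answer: 355216/289 ≈ 1229.1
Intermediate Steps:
u(g, n) = -7/g (u(g, n) = -7/(0*g + g) = -7/(0 + g) = -7/g)
(1/(4 - 21) + (u(z(2), 3)*(-5))*(-2))² = (1/(4 - 21) + (-7/2*(-5))*(-2))² = (1/(-17) + (-7*½*(-5))*(-2))² = (-1/17 - 7/2*(-5)*(-2))² = (-1/17 + (35/2)*(-2))² = (-1/17 - 35)² = (-596/17)² = 355216/289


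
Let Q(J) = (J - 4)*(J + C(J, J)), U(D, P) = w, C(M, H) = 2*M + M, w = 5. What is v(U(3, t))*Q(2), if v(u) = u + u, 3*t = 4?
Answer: -160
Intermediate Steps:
t = 4/3 (t = (⅓)*4 = 4/3 ≈ 1.3333)
C(M, H) = 3*M
U(D, P) = 5
v(u) = 2*u
Q(J) = 4*J*(-4 + J) (Q(J) = (J - 4)*(J + 3*J) = (-4 + J)*(4*J) = 4*J*(-4 + J))
v(U(3, t))*Q(2) = (2*5)*(4*2*(-4 + 2)) = 10*(4*2*(-2)) = 10*(-16) = -160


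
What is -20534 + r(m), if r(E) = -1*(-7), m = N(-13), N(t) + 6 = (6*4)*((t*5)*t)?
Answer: -20527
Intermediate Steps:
N(t) = -6 + 120*t² (N(t) = -6 + (6*4)*((t*5)*t) = -6 + 24*((5*t)*t) = -6 + 24*(5*t²) = -6 + 120*t²)
m = 20274 (m = -6 + 120*(-13)² = -6 + 120*169 = -6 + 20280 = 20274)
r(E) = 7
-20534 + r(m) = -20534 + 7 = -20527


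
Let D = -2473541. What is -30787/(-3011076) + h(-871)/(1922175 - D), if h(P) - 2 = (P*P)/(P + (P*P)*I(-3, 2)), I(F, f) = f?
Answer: 14726513681150/1440224290542141 ≈ 0.010225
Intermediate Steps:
h(P) = 2 + P**2/(P + 2*P**2) (h(P) = 2 + (P*P)/(P + (P*P)*2) = 2 + P**2/(P + P**2*2) = 2 + P**2/(P + 2*P**2))
-30787/(-3011076) + h(-871)/(1922175 - D) = -30787/(-3011076) + ((2 + 5*(-871))/(1 + 2*(-871)))/(1922175 - 1*(-2473541)) = -30787*(-1/3011076) + ((2 - 4355)/(1 - 1742))/(1922175 + 2473541) = 30787/3011076 + (-4353/(-1741))/4395716 = 30787/3011076 - 1/1741*(-4353)*(1/4395716) = 30787/3011076 + (4353/1741)*(1/4395716) = 30787/3011076 + 4353/7652941556 = 14726513681150/1440224290542141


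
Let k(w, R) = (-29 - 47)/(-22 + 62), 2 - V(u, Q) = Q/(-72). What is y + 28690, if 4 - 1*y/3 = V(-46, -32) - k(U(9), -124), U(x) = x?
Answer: 860749/30 ≈ 28692.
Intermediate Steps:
V(u, Q) = 2 + Q/72 (V(u, Q) = 2 - Q/(-72) = 2 - Q*(-1)/72 = 2 - (-1)*Q/72 = 2 + Q/72)
k(w, R) = -19/10 (k(w, R) = -76/40 = -76*1/40 = -19/10)
y = 49/30 (y = 12 - 3*((2 + (1/72)*(-32)) - 1*(-19/10)) = 12 - 3*((2 - 4/9) + 19/10) = 12 - 3*(14/9 + 19/10) = 12 - 3*311/90 = 12 - 311/30 = 49/30 ≈ 1.6333)
y + 28690 = 49/30 + 28690 = 860749/30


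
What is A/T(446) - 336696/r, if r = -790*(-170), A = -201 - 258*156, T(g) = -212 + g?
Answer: -459257297/2618850 ≈ -175.37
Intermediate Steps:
A = -40449 (A = -201 - 40248 = -40449)
r = 134300
A/T(446) - 336696/r = -40449/(-212 + 446) - 336696/134300 = -40449/234 - 336696*1/134300 = -40449*1/234 - 84174/33575 = -13483/78 - 84174/33575 = -459257297/2618850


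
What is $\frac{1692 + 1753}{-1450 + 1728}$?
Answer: $\frac{3445}{278} \approx 12.392$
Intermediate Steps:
$\frac{1692 + 1753}{-1450 + 1728} = \frac{3445}{278}$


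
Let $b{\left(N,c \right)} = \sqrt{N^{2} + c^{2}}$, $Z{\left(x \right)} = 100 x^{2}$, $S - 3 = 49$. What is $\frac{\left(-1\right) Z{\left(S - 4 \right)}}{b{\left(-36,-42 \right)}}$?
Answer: $- \frac{7680 \sqrt{85}}{17} \approx -4165.1$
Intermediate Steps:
$S = 52$ ($S = 3 + 49 = 52$)
$\frac{\left(-1\right) Z{\left(S - 4 \right)}}{b{\left(-36,-42 \right)}} = \frac{\left(-1\right) 100 \left(52 - 4\right)^{2}}{\sqrt{\left(-36\right)^{2} + \left(-42\right)^{2}}} = \frac{\left(-1\right) 100 \left(52 - 4\right)^{2}}{\sqrt{1296 + 1764}} = \frac{\left(-1\right) 100 \cdot 48^{2}}{\sqrt{3060}} = \frac{\left(-1\right) 100 \cdot 2304}{6 \sqrt{85}} = \left(-1\right) 230400 \frac{\sqrt{85}}{510} = - 230400 \frac{\sqrt{85}}{510} = - \frac{7680 \sqrt{85}}{17}$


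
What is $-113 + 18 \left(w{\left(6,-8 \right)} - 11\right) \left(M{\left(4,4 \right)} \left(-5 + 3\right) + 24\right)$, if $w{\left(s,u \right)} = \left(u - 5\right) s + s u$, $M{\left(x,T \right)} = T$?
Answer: $-39569$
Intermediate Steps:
$w{\left(s,u \right)} = s u + s \left(-5 + u\right)$ ($w{\left(s,u \right)} = \left(u - 5\right) s + s u = \left(-5 + u\right) s + s u = s \left(-5 + u\right) + s u = s u + s \left(-5 + u\right)$)
$-113 + 18 \left(w{\left(6,-8 \right)} - 11\right) \left(M{\left(4,4 \right)} \left(-5 + 3\right) + 24\right) = -113 + 18 \left(6 \left(-5 + 2 \left(-8\right)\right) - 11\right) \left(4 \left(-5 + 3\right) + 24\right) = -113 + 18 \left(6 \left(-5 - 16\right) - 11\right) \left(4 \left(-2\right) + 24\right) = -113 + 18 \left(6 \left(-21\right) - 11\right) \left(-8 + 24\right) = -113 + 18 \left(-126 - 11\right) 16 = -113 + 18 \left(\left(-137\right) 16\right) = -113 + 18 \left(-2192\right) = -113 - 39456 = -39569$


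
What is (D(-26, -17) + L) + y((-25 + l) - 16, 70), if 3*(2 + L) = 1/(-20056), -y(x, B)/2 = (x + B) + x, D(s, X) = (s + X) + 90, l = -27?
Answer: 10649735/60168 ≈ 177.00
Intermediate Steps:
D(s, X) = 90 + X + s (D(s, X) = (X + s) + 90 = 90 + X + s)
y(x, B) = -4*x - 2*B (y(x, B) = -2*((x + B) + x) = -2*((B + x) + x) = -2*(B + 2*x) = -4*x - 2*B)
L = -120337/60168 (L = -2 + (⅓)/(-20056) = -2 + (⅓)*(-1/20056) = -2 - 1/60168 = -120337/60168 ≈ -2.0000)
(D(-26, -17) + L) + y((-25 + l) - 16, 70) = ((90 - 17 - 26) - 120337/60168) + (-4*((-25 - 27) - 16) - 2*70) = (47 - 120337/60168) + (-4*(-52 - 16) - 140) = 2707559/60168 + (-4*(-68) - 140) = 2707559/60168 + (272 - 140) = 2707559/60168 + 132 = 10649735/60168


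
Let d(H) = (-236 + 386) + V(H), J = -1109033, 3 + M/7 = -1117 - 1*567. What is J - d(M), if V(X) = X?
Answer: -1097374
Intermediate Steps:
M = -11809 (M = -21 + 7*(-1117 - 1*567) = -21 + 7*(-1117 - 567) = -21 + 7*(-1684) = -21 - 11788 = -11809)
d(H) = 150 + H (d(H) = (-236 + 386) + H = 150 + H)
J - d(M) = -1109033 - (150 - 11809) = -1109033 - 1*(-11659) = -1109033 + 11659 = -1097374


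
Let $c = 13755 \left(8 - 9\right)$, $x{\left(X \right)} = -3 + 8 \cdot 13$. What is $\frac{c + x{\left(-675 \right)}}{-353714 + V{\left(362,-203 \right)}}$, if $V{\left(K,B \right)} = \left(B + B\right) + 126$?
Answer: $\frac{6827}{176997} \approx 0.038571$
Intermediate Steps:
$V{\left(K,B \right)} = 126 + 2 B$ ($V{\left(K,B \right)} = 2 B + 126 = 126 + 2 B$)
$x{\left(X \right)} = 101$ ($x{\left(X \right)} = -3 + 104 = 101$)
$c = -13755$ ($c = 13755 \left(-1\right) = -13755$)
$\frac{c + x{\left(-675 \right)}}{-353714 + V{\left(362,-203 \right)}} = \frac{-13755 + 101}{-353714 + \left(126 + 2 \left(-203\right)\right)} = - \frac{13654}{-353714 + \left(126 - 406\right)} = - \frac{13654}{-353714 - 280} = - \frac{13654}{-353994} = \left(-13654\right) \left(- \frac{1}{353994}\right) = \frac{6827}{176997}$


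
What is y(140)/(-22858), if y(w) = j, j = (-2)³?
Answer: 4/11429 ≈ 0.00034999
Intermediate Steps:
j = -8
y(w) = -8
y(140)/(-22858) = -8/(-22858) = -8*(-1/22858) = 4/11429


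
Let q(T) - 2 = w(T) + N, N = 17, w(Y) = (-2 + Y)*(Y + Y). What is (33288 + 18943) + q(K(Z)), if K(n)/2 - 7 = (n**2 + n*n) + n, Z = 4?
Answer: 66698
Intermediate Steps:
w(Y) = 2*Y*(-2 + Y) (w(Y) = (-2 + Y)*(2*Y) = 2*Y*(-2 + Y))
K(n) = 14 + 2*n + 4*n**2 (K(n) = 14 + 2*((n**2 + n*n) + n) = 14 + 2*((n**2 + n**2) + n) = 14 + 2*(2*n**2 + n) = 14 + 2*(n + 2*n**2) = 14 + (2*n + 4*n**2) = 14 + 2*n + 4*n**2)
q(T) = 19 + 2*T*(-2 + T) (q(T) = 2 + (2*T*(-2 + T) + 17) = 2 + (17 + 2*T*(-2 + T)) = 19 + 2*T*(-2 + T))
(33288 + 18943) + q(K(Z)) = (33288 + 18943) + (19 + 2*(14 + 2*4 + 4*4**2)*(-2 + (14 + 2*4 + 4*4**2))) = 52231 + (19 + 2*(14 + 8 + 4*16)*(-2 + (14 + 8 + 4*16))) = 52231 + (19 + 2*(14 + 8 + 64)*(-2 + (14 + 8 + 64))) = 52231 + (19 + 2*86*(-2 + 86)) = 52231 + (19 + 2*86*84) = 52231 + (19 + 14448) = 52231 + 14467 = 66698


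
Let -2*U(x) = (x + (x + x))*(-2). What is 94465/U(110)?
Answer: 18893/66 ≈ 286.26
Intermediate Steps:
U(x) = 3*x (U(x) = -(x + (x + x))*(-2)/2 = -(x + 2*x)*(-2)/2 = -3*x*(-2)/2 = -(-3)*x = 3*x)
94465/U(110) = 94465/((3*110)) = 94465/330 = 94465*(1/330) = 18893/66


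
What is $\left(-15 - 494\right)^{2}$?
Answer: $259081$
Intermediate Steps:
$\left(-15 - 494\right)^{2} = \left(-509\right)^{2} = 259081$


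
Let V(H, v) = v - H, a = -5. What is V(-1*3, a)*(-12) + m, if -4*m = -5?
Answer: 101/4 ≈ 25.250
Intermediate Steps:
m = 5/4 (m = -(-1)*5*1/4 = -(-1)*5/4 = -1/4*(-5) = 5/4 ≈ 1.2500)
V(-1*3, a)*(-12) + m = (-5 - (-1)*3)*(-12) + 5/4 = (-5 - 1*(-3))*(-12) + 5/4 = (-5 + 3)*(-12) + 5/4 = -2*(-12) + 5/4 = 24 + 5/4 = 101/4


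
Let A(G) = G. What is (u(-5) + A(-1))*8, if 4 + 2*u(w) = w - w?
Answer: -24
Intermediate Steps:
u(w) = -2 (u(w) = -2 + (w - w)/2 = -2 + (½)*0 = -2 + 0 = -2)
(u(-5) + A(-1))*8 = (-2 - 1)*8 = -3*8 = -24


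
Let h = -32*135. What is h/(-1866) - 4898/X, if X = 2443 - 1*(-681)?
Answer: 363001/485782 ≈ 0.74725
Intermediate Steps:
h = -4320
X = 3124 (X = 2443 + 681 = 3124)
h/(-1866) - 4898/X = -4320/(-1866) - 4898/3124 = -4320*(-1/1866) - 4898*1/3124 = 720/311 - 2449/1562 = 363001/485782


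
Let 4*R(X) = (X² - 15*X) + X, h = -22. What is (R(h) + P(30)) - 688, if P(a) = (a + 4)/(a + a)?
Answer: -14683/30 ≈ -489.43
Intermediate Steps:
P(a) = (4 + a)/(2*a) (P(a) = (4 + a)/((2*a)) = (4 + a)*(1/(2*a)) = (4 + a)/(2*a))
R(X) = -7*X/2 + X²/4 (R(X) = ((X² - 15*X) + X)/4 = (X² - 14*X)/4 = -7*X/2 + X²/4)
(R(h) + P(30)) - 688 = ((¼)*(-22)*(-14 - 22) + (½)*(4 + 30)/30) - 688 = ((¼)*(-22)*(-36) + (½)*(1/30)*34) - 688 = (198 + 17/30) - 688 = 5957/30 - 688 = -14683/30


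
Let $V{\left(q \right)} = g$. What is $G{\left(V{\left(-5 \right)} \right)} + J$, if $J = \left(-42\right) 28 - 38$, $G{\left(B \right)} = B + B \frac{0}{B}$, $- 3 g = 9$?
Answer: $-1217$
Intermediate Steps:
$g = -3$ ($g = \left(- \frac{1}{3}\right) 9 = -3$)
$V{\left(q \right)} = -3$
$G{\left(B \right)} = B$ ($G{\left(B \right)} = B + B 0 = B + 0 = B$)
$J = -1214$ ($J = -1176 - 38 = -1214$)
$G{\left(V{\left(-5 \right)} \right)} + J = -3 - 1214 = -1217$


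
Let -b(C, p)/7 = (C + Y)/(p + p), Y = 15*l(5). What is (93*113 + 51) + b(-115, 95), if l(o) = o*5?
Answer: 200458/19 ≈ 10550.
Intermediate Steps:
l(o) = 5*o
Y = 375 (Y = 15*(5*5) = 15*25 = 375)
b(C, p) = -7*(375 + C)/(2*p) (b(C, p) = -7*(C + 375)/(p + p) = -7*(375 + C)/(2*p))
(93*113 + 51) + b(-115, 95) = (93*113 + 51) + (7/2)*(-375 - 1*(-115))/95 = (10509 + 51) + (7/2)*(1/95)*(-375 + 115) = 10560 + (7/2)*(1/95)*(-260) = 10560 - 182/19 = 200458/19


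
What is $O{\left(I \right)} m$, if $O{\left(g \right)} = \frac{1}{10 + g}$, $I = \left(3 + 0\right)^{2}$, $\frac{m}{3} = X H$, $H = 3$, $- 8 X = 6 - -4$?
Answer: $- \frac{45}{76} \approx -0.5921$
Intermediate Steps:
$X = - \frac{5}{4}$ ($X = - \frac{6 - -4}{8} = - \frac{6 + 4}{8} = \left(- \frac{1}{8}\right) 10 = - \frac{5}{4} \approx -1.25$)
$m = - \frac{45}{4}$ ($m = 3 \left(\left(- \frac{5}{4}\right) 3\right) = 3 \left(- \frac{15}{4}\right) = - \frac{45}{4} \approx -11.25$)
$I = 9$ ($I = 3^{2} = 9$)
$O{\left(I \right)} m = \frac{1}{10 + 9} \left(- \frac{45}{4}\right) = \frac{1}{19} \left(- \frac{45}{4}\right) = - \frac{45}{76}$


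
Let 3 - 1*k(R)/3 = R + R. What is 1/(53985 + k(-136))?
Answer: 1/54810 ≈ 1.8245e-5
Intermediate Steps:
k(R) = 9 - 6*R (k(R) = 9 - 3*(R + R) = 9 - 6*R)
1/(53985 + k(-136)) = 1/(53985 + (9 - 6*(-136))) = 1/(53985 + (9 + 816)) = 1/(53985 + 825) = 1/54810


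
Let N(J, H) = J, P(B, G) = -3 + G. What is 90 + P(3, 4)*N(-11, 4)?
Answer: 79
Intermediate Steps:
90 + P(3, 4)*N(-11, 4) = 90 + (-3 + 4)*(-11) = 90 + 1*(-11) = 90 - 11 = 79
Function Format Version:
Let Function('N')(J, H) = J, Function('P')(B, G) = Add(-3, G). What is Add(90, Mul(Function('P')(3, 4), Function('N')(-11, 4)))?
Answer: 79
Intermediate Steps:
Add(90, Mul(Function('P')(3, 4), Function('N')(-11, 4))) = Add(90, Mul(Add(-3, 4), -11)) = Add(90, Mul(1, -11)) = Add(90, -11) = 79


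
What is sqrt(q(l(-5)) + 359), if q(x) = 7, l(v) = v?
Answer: sqrt(366) ≈ 19.131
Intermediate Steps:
sqrt(q(l(-5)) + 359) = sqrt(7 + 359) = sqrt(366)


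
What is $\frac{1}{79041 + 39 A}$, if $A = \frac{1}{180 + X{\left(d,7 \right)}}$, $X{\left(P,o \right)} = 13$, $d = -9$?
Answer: $\frac{193}{15254952} \approx 1.2652 \cdot 10^{-5}$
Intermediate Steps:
$A = \frac{1}{193}$ ($A = \frac{1}{180 + 13} = \frac{1}{193} \approx 0.0051813$)
$\frac{1}{79041 + 39 A} = \frac{1}{79041 + 39 \cdot \frac{1}{193}} = \frac{1}{79041 + \frac{39}{193}} = \frac{1}{\frac{15254952}{193}} = \frac{193}{15254952}$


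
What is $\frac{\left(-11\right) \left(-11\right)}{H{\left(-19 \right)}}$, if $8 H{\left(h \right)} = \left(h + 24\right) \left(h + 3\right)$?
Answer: $- \frac{121}{10} \approx -12.1$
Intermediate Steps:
$H{\left(h \right)} = \frac{\left(3 + h\right) \left(24 + h\right)}{8}$ ($H{\left(h \right)} = \frac{\left(h + 24\right) \left(h + 3\right)}{8} = \frac{\left(24 + h\right) \left(3 + h\right)}{8} = \frac{\left(3 + h\right) \left(24 + h\right)}{8}$)
$\frac{\left(-11\right) \left(-11\right)}{H{\left(-19 \right)}} = \frac{\left(-11\right) \left(-11\right)}{9 + \frac{\left(-19\right)^{2}}{8} + \frac{27}{8} \left(-19\right)} = \frac{121}{9 + \frac{1}{8} \cdot 361 - \frac{513}{8}} = \frac{121}{9 + \frac{361}{8} - \frac{513}{8}} = \frac{121}{-10} = 121 \left(- \frac{1}{10}\right) = - \frac{121}{10}$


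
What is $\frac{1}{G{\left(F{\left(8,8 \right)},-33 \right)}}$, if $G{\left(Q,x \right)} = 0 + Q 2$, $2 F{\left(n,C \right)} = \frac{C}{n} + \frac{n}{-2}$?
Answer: $- \frac{1}{3} \approx -0.33333$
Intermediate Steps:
$F{\left(n,C \right)} = - \frac{n}{4} + \frac{C}{2 n}$ ($F{\left(n,C \right)} = \frac{\frac{C}{n} + \frac{n}{-2}}{2} = \frac{\frac{C}{n} + n \left(- \frac{1}{2}\right)}{2} = \frac{\frac{C}{n} - \frac{n}{2}}{2} = \frac{- \frac{n}{2} + \frac{C}{n}}{2} = - \frac{n}{4} + \frac{C}{2 n}$)
$G{\left(Q,x \right)} = 2 Q$ ($G{\left(Q,x \right)} = 0 + 2 Q = 2 Q$)
$\frac{1}{G{\left(F{\left(8,8 \right)},-33 \right)}} = \frac{1}{2 \left(\left(- \frac{1}{4}\right) 8 + \frac{1}{2} \cdot 8 \cdot \frac{1}{8}\right)} = \frac{1}{2 \left(-2 + \frac{1}{2} \cdot 8 \cdot \frac{1}{8}\right)} = \frac{1}{2 \left(-2 + \frac{1}{2}\right)} = \frac{1}{2 \left(- \frac{3}{2}\right)} = \frac{1}{-3} = - \frac{1}{3}$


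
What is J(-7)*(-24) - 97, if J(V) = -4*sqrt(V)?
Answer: -97 + 96*I*sqrt(7) ≈ -97.0 + 253.99*I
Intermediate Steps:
J(-7)*(-24) - 97 = -4*I*sqrt(7)*(-24) - 97 = 96*I*sqrt(7) - 97 = -97 + 96*I*sqrt(7)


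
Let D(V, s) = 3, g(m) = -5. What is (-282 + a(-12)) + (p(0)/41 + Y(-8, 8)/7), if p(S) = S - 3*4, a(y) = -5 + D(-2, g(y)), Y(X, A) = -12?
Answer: -82084/287 ≈ -286.01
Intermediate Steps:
a(y) = -2 (a(y) = -5 + 3 = -2)
p(S) = -12 + S (p(S) = S - 12 = -12 + S)
(-282 + a(-12)) + (p(0)/41 + Y(-8, 8)/7) = (-282 - 2) + ((-12 + 0)/41 - 12/7) = -284 + (-12*1/41 - 12*⅐) = -284 + (-12/41 - 12/7) = -284 - 576/287 = -82084/287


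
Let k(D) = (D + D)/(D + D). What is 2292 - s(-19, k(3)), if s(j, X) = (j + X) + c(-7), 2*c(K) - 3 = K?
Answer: 2312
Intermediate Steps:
c(K) = 3/2 + K/2
k(D) = 1 (k(D) = (2*D)/((2*D)) = (2*D)*(1/(2*D)) = 1)
s(j, X) = -2 + X + j (s(j, X) = (j + X) + (3/2 + (1/2)*(-7)) = (X + j) + (3/2 - 7/2) = (X + j) - 2 = -2 + X + j)
2292 - s(-19, k(3)) = 2292 - (-2 + 1 - 19) = 2292 - 1*(-20) = 2292 + 20 = 2312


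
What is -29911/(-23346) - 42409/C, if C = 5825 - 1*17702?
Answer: 448444487/92426814 ≈ 4.8519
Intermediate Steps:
C = -11877 (C = 5825 - 17702 = -11877)
-29911/(-23346) - 42409/C = -29911/(-23346) - 42409/(-11877) = -29911*(-1/23346) - 42409*(-1/11877) = 29911/23346 + 42409/11877 = 448444487/92426814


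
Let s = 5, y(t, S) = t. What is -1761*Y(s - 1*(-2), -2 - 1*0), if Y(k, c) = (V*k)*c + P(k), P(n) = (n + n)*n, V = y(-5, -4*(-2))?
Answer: -295848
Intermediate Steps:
V = -5
P(n) = 2*n² (P(n) = (2*n)*n = 2*n²)
Y(k, c) = 2*k² - 5*c*k (Y(k, c) = (-5*k)*c + 2*k² = -5*c*k + 2*k² = 2*k² - 5*c*k)
-1761*Y(s - 1*(-2), -2 - 1*0) = -1761*(5 - 1*(-2))*(-5*(-2 - 1*0) + 2*(5 - 1*(-2))) = -1761*(5 + 2)*(-5*(-2 + 0) + 2*(5 + 2)) = -12327*(-5*(-2) + 2*7) = -12327*(10 + 14) = -12327*24 = -1761*168 = -295848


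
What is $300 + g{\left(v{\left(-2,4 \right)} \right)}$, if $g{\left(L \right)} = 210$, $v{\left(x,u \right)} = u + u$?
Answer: $510$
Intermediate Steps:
$v{\left(x,u \right)} = 2 u$
$300 + g{\left(v{\left(-2,4 \right)} \right)} = 300 + 210 = 510$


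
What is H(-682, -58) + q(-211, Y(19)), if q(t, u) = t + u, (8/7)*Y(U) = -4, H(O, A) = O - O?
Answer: -429/2 ≈ -214.50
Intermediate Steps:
H(O, A) = 0
Y(U) = -7/2 (Y(U) = (7/8)*(-4) = -7/2)
H(-682, -58) + q(-211, Y(19)) = 0 + (-211 - 7/2) = 0 - 429/2 = -429/2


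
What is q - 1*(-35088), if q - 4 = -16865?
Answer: 18227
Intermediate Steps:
q = -16861 (q = 4 - 16865 = -16861)
q - 1*(-35088) = -16861 - 1*(-35088) = -16861 + 35088 = 18227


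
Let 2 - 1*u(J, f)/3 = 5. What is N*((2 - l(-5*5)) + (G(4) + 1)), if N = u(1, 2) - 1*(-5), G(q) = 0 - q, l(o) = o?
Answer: -96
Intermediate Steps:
u(J, f) = -9 (u(J, f) = 6 - 3*5 = 6 - 15 = -9)
G(q) = -q
N = -4 (N = -9 - 1*(-5) = -9 + 5 = -4)
N*((2 - l(-5*5)) + (G(4) + 1)) = -4*((2 - (-5)*5) + (-1*4 + 1)) = -4*((2 - 1*(-25)) + (-4 + 1)) = -4*((2 + 25) - 3) = -4*(27 - 3) = -4*24 = -96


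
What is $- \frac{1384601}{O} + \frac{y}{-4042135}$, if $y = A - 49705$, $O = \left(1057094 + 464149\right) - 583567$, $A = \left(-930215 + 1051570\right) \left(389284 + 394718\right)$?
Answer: $- \frac{17843689553727903}{758042595652} \approx -23539.0$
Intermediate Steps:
$A = 95142562710$ ($A = 121355 \cdot 784002 = 95142562710$)
$O = 937676$ ($O = 1521243 - 583567 = 937676$)
$y = 95142513005$ ($y = 95142562710 - 49705 = 95142513005$)
$- \frac{1384601}{O} + \frac{y}{-4042135} = - \frac{1384601}{937676} + \frac{95142513005}{-4042135} = \left(-1384601\right) \frac{1}{937676} + 95142513005 \left(- \frac{1}{4042135}\right) = - \frac{1384601}{937676} - \frac{19028502601}{808427} = - \frac{17843689553727903}{758042595652}$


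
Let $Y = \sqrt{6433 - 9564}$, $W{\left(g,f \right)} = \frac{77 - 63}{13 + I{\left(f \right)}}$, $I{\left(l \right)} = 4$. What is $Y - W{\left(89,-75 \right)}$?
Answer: $- \frac{14}{17} + i \sqrt{3131} \approx -0.82353 + 55.955 i$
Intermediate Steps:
$W{\left(g,f \right)} = \frac{14}{17}$ ($W{\left(g,f \right)} = \frac{77 - 63}{13 + 4} = \frac{14}{17}$)
$Y = i \sqrt{3131}$ ($Y = \sqrt{-3131} = i \sqrt{3131} \approx 55.955 i$)
$Y - W{\left(89,-75 \right)} = i \sqrt{3131} - \frac{14}{17} = - \frac{14}{17} + i \sqrt{3131}$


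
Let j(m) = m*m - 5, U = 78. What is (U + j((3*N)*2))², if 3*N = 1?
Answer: 5929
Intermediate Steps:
N = ⅓ (N = (⅓)*1 = ⅓ ≈ 0.33333)
j(m) = -5 + m² (j(m) = m² - 5 = -5 + m²)
(U + j((3*N)*2))² = (78 + (-5 + ((3*(⅓))*2)²))² = (78 + (-5 + (1*2)²))² = (78 + (-5 + 2²))² = (78 + (-5 + 4))² = (78 - 1)² = 77² = 5929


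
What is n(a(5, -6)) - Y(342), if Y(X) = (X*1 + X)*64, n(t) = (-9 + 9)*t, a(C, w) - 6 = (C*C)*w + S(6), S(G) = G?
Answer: -43776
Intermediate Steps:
a(C, w) = 12 + w*C² (a(C, w) = 6 + ((C*C)*w + 6) = 6 + (C²*w + 6) = 6 + (w*C² + 6) = 6 + (6 + w*C²) = 12 + w*C²)
n(t) = 0 (n(t) = 0*t = 0)
Y(X) = 128*X (Y(X) = (X + X)*64 = (2*X)*64 = 128*X)
n(a(5, -6)) - Y(342) = 0 - 128*342 = 0 - 1*43776 = 0 - 43776 = -43776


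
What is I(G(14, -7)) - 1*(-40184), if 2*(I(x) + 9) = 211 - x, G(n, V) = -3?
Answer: 40282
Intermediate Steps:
I(x) = 193/2 - x/2 (I(x) = -9 + (211 - x)/2 = -9 + (211/2 - x/2) = 193/2 - x/2)
I(G(14, -7)) - 1*(-40184) = (193/2 - 1/2*(-3)) - 1*(-40184) = (193/2 + 3/2) + 40184 = 98 + 40184 = 40282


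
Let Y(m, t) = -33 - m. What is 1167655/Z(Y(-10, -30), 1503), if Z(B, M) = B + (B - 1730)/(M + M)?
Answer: -3509970930/70891 ≈ -49512.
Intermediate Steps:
Z(B, M) = B + (-1730 + B)/(2*M) (Z(B, M) = B + (-1730 + B)/((2*M)) = B + (-1730 + B)*(1/(2*M)) = B + (-1730 + B)/(2*M))
1167655/Z(Y(-10, -30), 1503) = 1167655/(((-865 + (-33 - 1*(-10))/2 + (-33 - 1*(-10))*1503)/1503)) = 1167655/(((-865 + (-33 + 10)/2 + (-33 + 10)*1503)/1503)) = 1167655/(((-865 + (½)*(-23) - 23*1503)/1503)) = 1167655/(((-865 - 23/2 - 34569)/1503)) = 1167655/(((1/1503)*(-70891/2))) = 1167655/(-70891/3006) = 1167655*(-3006/70891) = -3509970930/70891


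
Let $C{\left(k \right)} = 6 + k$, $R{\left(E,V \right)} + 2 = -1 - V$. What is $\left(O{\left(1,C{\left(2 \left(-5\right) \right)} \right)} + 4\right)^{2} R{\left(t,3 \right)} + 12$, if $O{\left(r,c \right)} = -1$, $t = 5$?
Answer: $-42$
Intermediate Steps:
$R{\left(E,V \right)} = -3 - V$ ($R{\left(E,V \right)} = -2 - \left(1 + V\right) = -3 - V$)
$\left(O{\left(1,C{\left(2 \left(-5\right) \right)} \right)} + 4\right)^{2} R{\left(t,3 \right)} + 12 = \left(-1 + 4\right)^{2} \left(-3 - 3\right) + 12 = 3^{2} \left(-3 - 3\right) + 12 = 9 \left(-6\right) + 12 = -54 + 12 = -42$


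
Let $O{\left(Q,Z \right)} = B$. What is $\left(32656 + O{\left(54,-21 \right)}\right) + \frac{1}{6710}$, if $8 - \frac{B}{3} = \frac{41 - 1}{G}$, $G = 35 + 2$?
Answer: $\frac{8112658437}{248270} \approx 32677.0$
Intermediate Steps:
$G = 37$
$B = \frac{768}{37}$ ($B = 24 - 3 \frac{41 - 1}{37} = 24 - 3 \left(41 - 1\right) \frac{1}{37} = 24 - 3 \cdot 40 \cdot \frac{1}{37} = 24 - \frac{120}{37} = \frac{768}{37} \approx 20.757$)
$O{\left(Q,Z \right)} = \frac{768}{37}$
$\left(32656 + O{\left(54,-21 \right)}\right) + \frac{1}{6710} = \left(32656 + \frac{768}{37}\right) + \frac{1}{6710} = \frac{1209040}{37} + \frac{1}{6710} = \frac{8112658437}{248270}$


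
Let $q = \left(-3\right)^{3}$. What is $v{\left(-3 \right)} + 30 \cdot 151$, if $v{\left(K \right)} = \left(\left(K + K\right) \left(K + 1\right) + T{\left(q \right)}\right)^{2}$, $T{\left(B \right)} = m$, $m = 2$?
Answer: $4726$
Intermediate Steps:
$q = -27$
$T{\left(B \right)} = 2$
$v{\left(K \right)} = \left(2 + 2 K \left(1 + K\right)\right)^{2}$ ($v{\left(K \right)} = \left(\left(K + K\right) \left(K + 1\right) + 2\right)^{2} = \left(2 K \left(1 + K\right) + 2\right)^{2} = \left(2 + 2 K \left(1 + K\right)\right)^{2}$)
$v{\left(-3 \right)} + 30 \cdot 151 = 4 \left(1 - 3 + \left(-3\right)^{2}\right)^{2} + 30 \cdot 151 = 4 \left(1 - 3 + 9\right)^{2} + 4530 = 4 \cdot 7^{2} + 4530 = 4 \cdot 49 + 4530 = 196 + 4530 = 4726$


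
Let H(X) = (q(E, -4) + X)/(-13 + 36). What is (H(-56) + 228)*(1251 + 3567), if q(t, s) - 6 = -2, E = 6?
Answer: 25015056/23 ≈ 1.0876e+6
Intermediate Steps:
q(t, s) = 4 (q(t, s) = 6 - 2 = 4)
H(X) = 4/23 + X/23 (H(X) = (4 + X)/(-13 + 36) = (4 + X)/23 = (4 + X)*(1/23) = 4/23 + X/23)
(H(-56) + 228)*(1251 + 3567) = ((4/23 + (1/23)*(-56)) + 228)*(1251 + 3567) = ((4/23 - 56/23) + 228)*4818 = (-52/23 + 228)*4818 = (5192/23)*4818 = 25015056/23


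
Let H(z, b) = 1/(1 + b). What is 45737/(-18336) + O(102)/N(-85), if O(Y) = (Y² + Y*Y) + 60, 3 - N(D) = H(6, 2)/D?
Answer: 48768527849/7022688 ≈ 6944.4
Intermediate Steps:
N(D) = 3 - 1/(3*D) (N(D) = 3 - 1/((1 + 2)*D) = 3 - 1/(3*D))
O(Y) = 60 + 2*Y² (O(Y) = (Y² + Y²) + 60 = 2*Y² + 60 = 60 + 2*Y²)
45737/(-18336) + O(102)/N(-85) = 45737/(-18336) + (60 + 2*102²)/(3 - ⅓/(-85)) = 45737*(-1/18336) + (60 + 2*10404)/(3 - ⅓*(-1/85)) = -45737/18336 + (60 + 20808)/(3 + 1/255) = -45737/18336 + 20868/(766/255) = -45737/18336 + 20868*(255/766) = -45737/18336 + 2660670/383 = 48768527849/7022688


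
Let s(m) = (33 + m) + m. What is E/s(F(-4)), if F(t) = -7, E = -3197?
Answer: -3197/19 ≈ -168.26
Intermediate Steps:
s(m) = 33 + 2*m
E/s(F(-4)) = -3197/(33 + 2*(-7)) = -3197/(33 - 14) = -3197/19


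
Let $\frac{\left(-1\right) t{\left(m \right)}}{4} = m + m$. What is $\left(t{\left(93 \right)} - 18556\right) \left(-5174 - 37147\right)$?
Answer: $816795300$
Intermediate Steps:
$t{\left(m \right)} = - 8 m$ ($t{\left(m \right)} = - 4 \left(m + m\right) = - 4 \cdot 2 m = - 8 m$)
$\left(t{\left(93 \right)} - 18556\right) \left(-5174 - 37147\right) = \left(\left(-8\right) 93 - 18556\right) \left(-5174 - 37147\right) = \left(-744 - 18556\right) \left(-42321\right) = \left(-19300\right) \left(-42321\right) = 816795300$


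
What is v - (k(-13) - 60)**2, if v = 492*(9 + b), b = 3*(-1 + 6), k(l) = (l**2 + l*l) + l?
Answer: -58417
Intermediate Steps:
k(l) = l + 2*l**2 (k(l) = (l**2 + l**2) + l = 2*l**2 + l = l + 2*l**2)
b = 15 (b = 3*5 = 15)
v = 11808 (v = 492*(9 + 15) = 492*24 = 11808)
v - (k(-13) - 60)**2 = 11808 - (-13*(1 + 2*(-13)) - 60)**2 = 11808 - (-13*(1 - 26) - 60)**2 = 11808 - (-13*(-25) - 60)**2 = 11808 - (325 - 60)**2 = 11808 - 1*265**2 = 11808 - 1*70225 = 11808 - 70225 = -58417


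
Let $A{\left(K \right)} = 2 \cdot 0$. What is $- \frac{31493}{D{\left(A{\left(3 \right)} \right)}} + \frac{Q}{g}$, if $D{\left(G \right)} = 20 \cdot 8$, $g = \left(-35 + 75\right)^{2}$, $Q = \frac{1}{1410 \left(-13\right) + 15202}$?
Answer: $- \frac{985101041}{5004800} \approx -196.83$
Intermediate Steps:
$A{\left(K \right)} = 0$
$Q = - \frac{1}{3128}$ ($Q = \frac{1}{-18330 + 15202} = \frac{1}{-3128} = - \frac{1}{3128} \approx -0.00031969$)
$g = 1600$ ($g = 40^{2} = 1600$)
$D{\left(G \right)} = 160$
$- \frac{31493}{D{\left(A{\left(3 \right)} \right)}} + \frac{Q}{g} = - \frac{31493}{160} - \frac{1}{3128 \cdot 1600} = \left(-31493\right) \frac{1}{160} - \frac{1}{5004800} = - \frac{31493}{160} - \frac{1}{5004800} = - \frac{985101041}{5004800}$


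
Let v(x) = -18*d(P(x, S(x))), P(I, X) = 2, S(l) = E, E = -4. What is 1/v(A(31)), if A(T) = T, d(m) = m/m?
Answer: -1/18 ≈ -0.055556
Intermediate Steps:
S(l) = -4
d(m) = 1
v(x) = -18 (v(x) = -18*1 = -18)
1/v(A(31)) = 1/(-18) = -1/18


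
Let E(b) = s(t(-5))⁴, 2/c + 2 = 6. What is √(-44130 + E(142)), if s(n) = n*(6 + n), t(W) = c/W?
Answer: I*√4412987882639/10000 ≈ 210.07*I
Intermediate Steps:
c = ½ (c = 2/(-2 + 6) = 2/4 = 2*(¼) = ½ ≈ 0.50000)
t(W) = 1/(2*W)
E(b) = 12117361/100000000 (E(b) = (((½)/(-5))*(6 + (½)/(-5)))⁴ = (((½)*(-⅕))*(6 + (½)*(-⅕)))⁴ = (-(6 - ⅒)/10)⁴ = (-⅒*59/10)⁴ = (-59/100)⁴ = 12117361/100000000)
√(-44130 + E(142)) = √(-44130 + 12117361/100000000) = √(-4412987882639/100000000) = I*√4412987882639/10000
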